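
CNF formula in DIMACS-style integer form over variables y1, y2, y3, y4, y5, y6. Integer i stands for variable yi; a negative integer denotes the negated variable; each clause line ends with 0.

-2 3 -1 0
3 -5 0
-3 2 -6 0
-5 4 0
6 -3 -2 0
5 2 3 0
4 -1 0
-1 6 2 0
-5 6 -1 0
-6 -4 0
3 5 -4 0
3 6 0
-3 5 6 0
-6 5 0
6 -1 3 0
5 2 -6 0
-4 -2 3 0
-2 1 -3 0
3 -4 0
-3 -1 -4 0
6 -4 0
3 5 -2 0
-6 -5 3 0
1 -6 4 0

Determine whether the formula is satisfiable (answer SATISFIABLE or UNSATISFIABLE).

y3 = True:
  y6 = True:
    propagation gives y2=True, y4=False, y5=False; an empty clause results — contradiction.
  y6 = False:
    propagation gives y2=False, y1=False, y5=True, y4=True; an empty clause results — contradiction.
y3 = False:
  propagation gives y5=False, y2=True; an empty clause results — contradiction.
Every branch closes, so no satisfying assignment exists.

UNSATISFIABLE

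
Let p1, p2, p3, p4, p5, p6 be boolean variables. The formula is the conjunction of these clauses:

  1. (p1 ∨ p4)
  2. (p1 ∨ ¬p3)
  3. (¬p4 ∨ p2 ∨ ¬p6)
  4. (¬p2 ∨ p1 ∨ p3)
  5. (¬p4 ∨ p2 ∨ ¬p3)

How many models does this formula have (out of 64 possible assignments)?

28

Case analysis on p1 and p2:
  p1=T, p2=T: p3, p4, p5, p6 free → 2^4 = 16.
  p1=T, p2=F: p5 free; 5 ways for (p3,p4,p6) × 2^1 = 10.
  p1=F, p2=T: a clause becomes empty — 0.
  p1=F, p2=F: remaining (p3,p4,p5,p6) ∈ {(F,T,F,F); (F,T,T,F)} — 2.
Total: 16 + 10 + 0 + 2 = 28.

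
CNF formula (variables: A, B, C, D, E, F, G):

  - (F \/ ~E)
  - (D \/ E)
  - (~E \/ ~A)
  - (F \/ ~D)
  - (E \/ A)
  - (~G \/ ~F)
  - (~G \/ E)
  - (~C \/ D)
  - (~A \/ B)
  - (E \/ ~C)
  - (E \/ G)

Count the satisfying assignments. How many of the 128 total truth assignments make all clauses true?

Satisfying assignments:
  A=0 B=0 C=0 D=0 E=1 F=1 G=0
  A=0 B=0 C=0 D=1 E=1 F=1 G=0
  A=0 B=0 C=1 D=1 E=1 F=1 G=0
  A=0 B=1 C=0 D=0 E=1 F=1 G=0
  A=0 B=1 C=0 D=1 E=1 F=1 G=0
  A=0 B=1 C=1 D=1 E=1 F=1 G=0
Count: 6.

6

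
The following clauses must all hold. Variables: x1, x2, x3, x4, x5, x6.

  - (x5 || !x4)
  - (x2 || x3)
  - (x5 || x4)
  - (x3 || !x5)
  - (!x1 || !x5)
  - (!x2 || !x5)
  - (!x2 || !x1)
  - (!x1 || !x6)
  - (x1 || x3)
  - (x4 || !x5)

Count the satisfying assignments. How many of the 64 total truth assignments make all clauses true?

2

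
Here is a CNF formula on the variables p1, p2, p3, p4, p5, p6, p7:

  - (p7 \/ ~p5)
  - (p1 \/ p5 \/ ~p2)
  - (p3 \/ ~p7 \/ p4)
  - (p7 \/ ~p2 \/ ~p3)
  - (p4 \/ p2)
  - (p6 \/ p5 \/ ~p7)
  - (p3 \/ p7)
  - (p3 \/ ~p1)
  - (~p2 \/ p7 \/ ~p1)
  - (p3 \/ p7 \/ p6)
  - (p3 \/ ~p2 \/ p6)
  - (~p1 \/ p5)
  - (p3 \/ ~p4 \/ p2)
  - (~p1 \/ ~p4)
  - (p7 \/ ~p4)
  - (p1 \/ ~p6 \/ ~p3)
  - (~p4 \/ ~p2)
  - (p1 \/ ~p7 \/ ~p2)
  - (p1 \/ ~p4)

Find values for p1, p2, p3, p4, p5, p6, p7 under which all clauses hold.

Try p1 = True.
  then p3 is forced to True.
  then p5 is forced to True.
  then p7 is forced to True.
  then p4 is forced to False.
  then p2 is forced to True.
p6 is now unconstrained; take p6 = True.
Every clause has at least one true literal under this assignment.

p1=T, p2=T, p3=T, p4=F, p5=T, p6=T, p7=T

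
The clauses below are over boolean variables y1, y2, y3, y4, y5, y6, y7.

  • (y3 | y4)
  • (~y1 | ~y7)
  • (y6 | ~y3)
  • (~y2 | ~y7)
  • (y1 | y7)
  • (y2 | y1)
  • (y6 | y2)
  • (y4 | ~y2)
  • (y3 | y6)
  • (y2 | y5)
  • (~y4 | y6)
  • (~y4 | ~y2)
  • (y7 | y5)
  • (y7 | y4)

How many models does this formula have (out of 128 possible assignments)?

The models are:
  y1=1 y2=0 y3=0 y4=1 y5=1 y6=1 y7=0
  y1=1 y2=0 y3=1 y4=1 y5=1 y6=1 y7=0
Count: 2.

2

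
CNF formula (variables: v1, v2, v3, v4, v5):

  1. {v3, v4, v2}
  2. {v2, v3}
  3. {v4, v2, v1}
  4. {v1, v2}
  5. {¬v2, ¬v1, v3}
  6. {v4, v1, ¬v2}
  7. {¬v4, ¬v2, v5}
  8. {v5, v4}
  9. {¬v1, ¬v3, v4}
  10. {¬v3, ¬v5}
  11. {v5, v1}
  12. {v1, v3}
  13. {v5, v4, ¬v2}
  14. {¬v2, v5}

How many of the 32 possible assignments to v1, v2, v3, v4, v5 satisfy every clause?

Satisfying assignments:
  v1=T v2=F v3=T v4=T v5=F
Count: 1.

1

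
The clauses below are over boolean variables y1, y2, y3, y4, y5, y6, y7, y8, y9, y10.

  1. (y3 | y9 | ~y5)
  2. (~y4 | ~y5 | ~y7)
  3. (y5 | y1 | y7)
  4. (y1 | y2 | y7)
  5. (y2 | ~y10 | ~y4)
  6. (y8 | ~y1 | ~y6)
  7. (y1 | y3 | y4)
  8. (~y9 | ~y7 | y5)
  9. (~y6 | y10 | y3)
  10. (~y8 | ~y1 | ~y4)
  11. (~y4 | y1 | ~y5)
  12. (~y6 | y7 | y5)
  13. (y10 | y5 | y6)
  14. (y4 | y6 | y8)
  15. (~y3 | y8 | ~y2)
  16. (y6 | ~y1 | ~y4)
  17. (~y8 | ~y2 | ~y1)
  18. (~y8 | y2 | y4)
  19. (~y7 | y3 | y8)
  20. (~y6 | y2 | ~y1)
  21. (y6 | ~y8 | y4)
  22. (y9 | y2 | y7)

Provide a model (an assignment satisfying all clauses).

Set y1 = False and propagate.
For the remaining variables, y2 = True, y3 = True, y4 = False, y5 = True, y6 = True, y7 = True, y8 = True, y9 = True, y10 = False works.

y1 = False, y2 = True, y3 = True, y4 = False, y5 = True, y6 = True, y7 = True, y8 = True, y9 = True, y10 = False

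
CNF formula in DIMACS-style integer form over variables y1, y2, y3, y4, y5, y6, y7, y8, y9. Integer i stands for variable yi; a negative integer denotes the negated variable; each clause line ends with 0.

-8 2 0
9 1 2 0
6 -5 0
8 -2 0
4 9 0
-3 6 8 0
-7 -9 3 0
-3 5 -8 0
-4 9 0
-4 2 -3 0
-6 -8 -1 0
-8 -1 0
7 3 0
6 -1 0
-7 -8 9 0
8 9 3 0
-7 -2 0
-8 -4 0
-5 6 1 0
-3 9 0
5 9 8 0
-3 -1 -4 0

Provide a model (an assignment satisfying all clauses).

Try y1 = False.
Set y2 = False and propagate.
  then y8 is forced to False.
  then y9 is forced to True.
Try y3 = True.
  then y6 is forced to True.
  then y4 is forced to False.
y5, y7 are now unconstrained; take y5 = False, y7 = True.
Every clause has at least one true literal under this assignment.

y1 = F  y2 = F  y3 = T  y4 = F  y5 = F  y6 = T  y7 = T  y8 = F  y9 = T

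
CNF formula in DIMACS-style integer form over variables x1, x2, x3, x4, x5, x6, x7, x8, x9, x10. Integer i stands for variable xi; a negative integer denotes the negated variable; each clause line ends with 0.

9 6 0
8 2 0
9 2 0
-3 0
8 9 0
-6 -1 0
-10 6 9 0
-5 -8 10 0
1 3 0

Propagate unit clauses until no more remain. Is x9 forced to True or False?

Unit clause (~x3) sets x3 = False.
(x3 \/ x1) with x3 = False leaves only x1, so x1 = True.
(~x1 \/ ~x6): since x1 = True, the clause reduces to (~x6). x6 = False.
(x6 \/ x9) with x6 = False leaves only x9, so x9 = True.

True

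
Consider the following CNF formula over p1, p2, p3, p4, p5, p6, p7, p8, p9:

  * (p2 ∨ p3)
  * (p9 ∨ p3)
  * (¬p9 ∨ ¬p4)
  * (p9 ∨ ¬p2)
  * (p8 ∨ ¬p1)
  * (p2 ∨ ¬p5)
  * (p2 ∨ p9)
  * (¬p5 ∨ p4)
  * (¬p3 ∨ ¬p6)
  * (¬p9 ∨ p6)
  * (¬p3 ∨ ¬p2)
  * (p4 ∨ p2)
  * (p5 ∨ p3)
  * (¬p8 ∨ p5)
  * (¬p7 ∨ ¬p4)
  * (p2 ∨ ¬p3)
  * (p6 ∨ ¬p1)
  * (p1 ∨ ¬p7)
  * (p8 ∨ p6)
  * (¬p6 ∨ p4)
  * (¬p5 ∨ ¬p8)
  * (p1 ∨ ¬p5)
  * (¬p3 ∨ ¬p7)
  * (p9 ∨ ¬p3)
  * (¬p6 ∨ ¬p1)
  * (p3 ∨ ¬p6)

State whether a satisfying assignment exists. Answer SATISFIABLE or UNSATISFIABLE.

p3 = True:
  propagation gives p6=False, p9=False; an empty clause results — contradiction.
p3 = False:
  propagation gives p2=True, p9=True, p4=False, p5=False; an empty clause results — contradiction.
Every branch closes, so no satisfying assignment exists.

UNSATISFIABLE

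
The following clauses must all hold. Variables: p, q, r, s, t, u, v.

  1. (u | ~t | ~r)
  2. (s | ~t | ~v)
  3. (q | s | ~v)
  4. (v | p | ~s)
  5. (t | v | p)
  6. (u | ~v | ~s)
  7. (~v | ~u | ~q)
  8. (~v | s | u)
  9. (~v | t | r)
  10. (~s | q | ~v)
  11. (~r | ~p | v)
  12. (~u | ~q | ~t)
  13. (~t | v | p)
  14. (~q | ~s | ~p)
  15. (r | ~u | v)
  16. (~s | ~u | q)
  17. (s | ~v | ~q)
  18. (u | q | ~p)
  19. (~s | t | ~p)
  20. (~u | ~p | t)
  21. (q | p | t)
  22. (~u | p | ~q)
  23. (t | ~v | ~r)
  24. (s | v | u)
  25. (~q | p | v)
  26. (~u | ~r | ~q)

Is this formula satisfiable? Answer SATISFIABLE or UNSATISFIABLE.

UNSATISFIABLE

v = True:
  q = True:
    propagation gives u=False, s=False; an empty clause results — contradiction.
  q = False:
    propagation gives s=True; an empty clause results — contradiction.
v = False:
  p = True:
    propagation gives r=False, u=False, q=True, s=False; an empty clause results — contradiction.
  p = False:
    propagation gives s=False, t=True; an empty clause results — contradiction.
Every branch closes, so no satisfying assignment exists.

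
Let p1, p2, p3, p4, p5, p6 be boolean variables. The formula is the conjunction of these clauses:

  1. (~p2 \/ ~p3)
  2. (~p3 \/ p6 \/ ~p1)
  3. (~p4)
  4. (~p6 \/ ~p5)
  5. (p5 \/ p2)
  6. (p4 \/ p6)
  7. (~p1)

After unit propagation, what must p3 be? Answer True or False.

Unit clause (~p4) sets p4 = False.
In (p4 \/ p6), p4 is now false; p6 must hold, so p6 = True.
(~p5 \/ ~p6): since p6 = True, the clause reduces to (~p5). p5 = False.
From (p2 \/ p5) and p5 = False: p2 = True.
(~p2 \/ ~p3) with p2 = True leaves only ~p3, so p3 = False.

False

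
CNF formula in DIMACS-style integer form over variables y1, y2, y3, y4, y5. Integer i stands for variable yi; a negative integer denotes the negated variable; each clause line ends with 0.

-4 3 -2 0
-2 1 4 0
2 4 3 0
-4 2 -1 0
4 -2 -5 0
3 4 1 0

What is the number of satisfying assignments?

Case analysis on y4 and y2:
  y4=T, y2=T: remaining (y1,y3,y5) ∈ {(F,T,F); (F,T,T); (T,T,F); (T,T,T)} — 4.
  y4=T, y2=F: remaining (y1,y3,y5) ∈ {(F,F,F); (F,F,T); (F,T,F); (F,T,T)} — 4.
  y4=F, y2=T: remaining (y1,y3,y5) ∈ {(T,F,F); (T,T,F)} — 2.
  y4=F, y2=F: remaining (y1,y3,y5) ∈ {(F,T,F); (F,T,T); (T,T,F); (T,T,T)} — 4.
Total: 4 + 4 + 2 + 4 = 14.

14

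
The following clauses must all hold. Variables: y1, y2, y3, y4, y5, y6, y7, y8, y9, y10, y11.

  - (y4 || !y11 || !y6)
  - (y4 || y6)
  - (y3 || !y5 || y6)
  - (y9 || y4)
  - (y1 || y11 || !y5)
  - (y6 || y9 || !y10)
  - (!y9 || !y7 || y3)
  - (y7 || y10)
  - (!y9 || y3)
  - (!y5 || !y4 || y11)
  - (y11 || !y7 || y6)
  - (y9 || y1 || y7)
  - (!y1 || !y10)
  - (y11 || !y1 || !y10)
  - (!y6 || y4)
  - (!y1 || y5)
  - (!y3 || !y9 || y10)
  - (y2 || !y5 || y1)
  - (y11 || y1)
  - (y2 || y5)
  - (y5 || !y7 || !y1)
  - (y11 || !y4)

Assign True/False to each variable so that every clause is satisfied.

y1 = T  y2 = F  y3 = T  y4 = T  y5 = T  y6 = T  y7 = T  y8 = T  y9 = F  y10 = F  y11 = T

Try y1 = True.
  then y10 is forced to False.
  then y7 is forced to True.
  then y5 is forced to True.
Set y3 = True and propagate.
  then y9 is forced to False.
  then y4 is forced to True.
  then y11 is forced to True.
y2, y6, y8 are now unconstrained; take y2 = False, y6 = True, y8 = True.
Every clause has at least one true literal under this assignment.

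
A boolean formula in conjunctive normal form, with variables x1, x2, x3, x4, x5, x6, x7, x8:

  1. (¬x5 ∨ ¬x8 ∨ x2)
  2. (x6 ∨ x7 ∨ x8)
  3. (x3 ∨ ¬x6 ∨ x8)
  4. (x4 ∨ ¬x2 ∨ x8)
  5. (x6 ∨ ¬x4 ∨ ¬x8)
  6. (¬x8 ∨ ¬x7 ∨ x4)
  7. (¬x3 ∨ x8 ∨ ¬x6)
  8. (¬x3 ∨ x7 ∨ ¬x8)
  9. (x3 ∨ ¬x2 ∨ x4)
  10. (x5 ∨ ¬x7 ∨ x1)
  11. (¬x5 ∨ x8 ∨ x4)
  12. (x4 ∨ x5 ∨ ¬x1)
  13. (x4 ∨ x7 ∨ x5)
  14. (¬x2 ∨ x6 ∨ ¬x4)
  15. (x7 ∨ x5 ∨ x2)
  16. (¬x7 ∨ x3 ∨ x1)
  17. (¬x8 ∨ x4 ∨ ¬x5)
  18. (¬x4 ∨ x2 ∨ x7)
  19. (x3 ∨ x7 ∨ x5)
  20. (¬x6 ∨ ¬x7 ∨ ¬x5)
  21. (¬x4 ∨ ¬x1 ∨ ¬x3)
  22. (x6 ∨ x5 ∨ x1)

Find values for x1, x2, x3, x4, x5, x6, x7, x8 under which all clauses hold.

x1 = T, x2 = F, x3 = F, x4 = T, x5 = F, x6 = T, x7 = T, x8 = T

Set x1 = True and propagate.
Branch on x2: take x2 = False.
For the remaining variables, x3 = False, x4 = True, x5 = False, x6 = True, x7 = True, x8 = True works.
Every clause has at least one true literal under this assignment.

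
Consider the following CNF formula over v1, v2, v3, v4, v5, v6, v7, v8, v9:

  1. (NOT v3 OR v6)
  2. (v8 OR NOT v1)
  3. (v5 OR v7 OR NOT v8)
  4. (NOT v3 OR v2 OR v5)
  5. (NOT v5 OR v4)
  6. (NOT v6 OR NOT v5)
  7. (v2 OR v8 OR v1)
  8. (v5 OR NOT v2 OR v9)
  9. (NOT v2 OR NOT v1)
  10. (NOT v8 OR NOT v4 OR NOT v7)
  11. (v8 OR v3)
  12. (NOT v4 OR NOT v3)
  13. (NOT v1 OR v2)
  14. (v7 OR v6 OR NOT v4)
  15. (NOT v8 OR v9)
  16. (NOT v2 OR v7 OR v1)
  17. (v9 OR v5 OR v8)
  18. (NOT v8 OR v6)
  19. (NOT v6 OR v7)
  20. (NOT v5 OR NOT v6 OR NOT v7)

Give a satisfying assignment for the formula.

v1 = False, v2 = True, v3 = False, v4 = False, v5 = False, v6 = True, v7 = True, v8 = True, v9 = True

Check each clause:
  1. (NOT v3 OR v6) — NOT v3 is true.
  2. (NOT v1 OR v8) — v8 is true.
  3. (NOT v8 OR v5 OR v7) — v7 is true.
  4. (NOT v3 OR v2 OR v5) — NOT v3 is true.
  5. (NOT v5 OR v4) — NOT v5 is true.
  6. (NOT v6 OR NOT v5) — NOT v5 is true.
  7. (v8 OR v2 OR v1) — v8 is true.
  8. (NOT v2 OR v5 OR v9) — v9 is true.
  9. (NOT v2 OR NOT v1) — NOT v1 is true.
  10. (NOT v7 OR NOT v4 OR NOT v8) — NOT v4 is true.
  11. (v3 OR v8) — v8 is true.
  12. (NOT v4 OR NOT v3) — NOT v4 is true.
  13. (v2 OR NOT v1) — v2 is true.
  14. (NOT v4 OR v7 OR v6) — NOT v4 is true.
  15. (v9 OR NOT v8) — v9 is true.
  16. (v7 OR v1 OR NOT v2) — v7 is true.
  17. (v9 OR v8 OR v5) — v8 is true.
  18. (v6 OR NOT v8) — v6 is true.
  19. (v7 OR NOT v6) — v7 is true.
  20. (NOT v5 OR NOT v7 OR NOT v6) — NOT v5 is true.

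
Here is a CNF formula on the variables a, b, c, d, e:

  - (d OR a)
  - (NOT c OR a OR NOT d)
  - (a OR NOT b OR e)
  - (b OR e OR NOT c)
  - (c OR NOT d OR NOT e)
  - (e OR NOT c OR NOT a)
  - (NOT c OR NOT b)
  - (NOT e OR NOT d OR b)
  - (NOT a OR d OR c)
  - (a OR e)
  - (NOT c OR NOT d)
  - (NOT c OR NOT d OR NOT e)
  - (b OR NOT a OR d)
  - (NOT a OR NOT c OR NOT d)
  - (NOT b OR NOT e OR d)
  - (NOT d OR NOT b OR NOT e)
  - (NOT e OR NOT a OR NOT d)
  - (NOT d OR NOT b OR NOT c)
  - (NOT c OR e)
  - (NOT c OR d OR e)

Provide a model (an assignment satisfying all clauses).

a = T, b = T, c = F, d = T, e = F

Set a = True and propagate.
Set b = True and propagate.
  then c is forced to False.
  then d is forced to True.
  then e is forced to False.
Every clause has at least one true literal under this assignment.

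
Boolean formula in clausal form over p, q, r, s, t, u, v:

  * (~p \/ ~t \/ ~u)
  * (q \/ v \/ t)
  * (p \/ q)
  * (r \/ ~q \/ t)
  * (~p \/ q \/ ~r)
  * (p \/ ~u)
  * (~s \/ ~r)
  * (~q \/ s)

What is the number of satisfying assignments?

12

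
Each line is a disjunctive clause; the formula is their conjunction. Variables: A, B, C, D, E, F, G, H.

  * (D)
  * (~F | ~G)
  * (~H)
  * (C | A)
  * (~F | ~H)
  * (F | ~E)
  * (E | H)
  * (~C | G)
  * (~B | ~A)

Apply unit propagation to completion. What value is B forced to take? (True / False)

(D) is a unit clause: D = True.
Unit clause (~H) sets H = False.
From (E | H) and H = False: E = True.
From (F | ~E) and E = True: F = True.
In (~G | ~F), ~F is now false; ~G must hold, so G = False.
From (G | ~C) and G = False: C = False.
(C | A) with C = False leaves only A, so A = True.
(~B | ~A): since A = True, the clause reduces to (~B). B = False.

False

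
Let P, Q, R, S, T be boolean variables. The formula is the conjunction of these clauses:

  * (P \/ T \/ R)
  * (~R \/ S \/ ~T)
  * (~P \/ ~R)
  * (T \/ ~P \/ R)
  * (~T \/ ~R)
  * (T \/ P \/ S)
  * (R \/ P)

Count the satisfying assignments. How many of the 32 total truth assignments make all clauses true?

6

Satisfying assignments:
  P=F Q=F R=T S=T T=F
  P=F Q=T R=T S=T T=F
  P=T Q=F R=F S=F T=T
  P=T Q=F R=F S=T T=T
  P=T Q=T R=F S=F T=T
  P=T Q=T R=F S=T T=T
Count: 6.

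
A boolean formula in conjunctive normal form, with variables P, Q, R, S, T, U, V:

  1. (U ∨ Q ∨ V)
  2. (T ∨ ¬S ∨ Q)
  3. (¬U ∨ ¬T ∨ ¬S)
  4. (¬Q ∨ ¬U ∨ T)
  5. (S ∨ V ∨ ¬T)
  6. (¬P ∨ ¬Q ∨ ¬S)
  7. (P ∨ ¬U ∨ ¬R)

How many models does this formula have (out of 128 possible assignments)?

44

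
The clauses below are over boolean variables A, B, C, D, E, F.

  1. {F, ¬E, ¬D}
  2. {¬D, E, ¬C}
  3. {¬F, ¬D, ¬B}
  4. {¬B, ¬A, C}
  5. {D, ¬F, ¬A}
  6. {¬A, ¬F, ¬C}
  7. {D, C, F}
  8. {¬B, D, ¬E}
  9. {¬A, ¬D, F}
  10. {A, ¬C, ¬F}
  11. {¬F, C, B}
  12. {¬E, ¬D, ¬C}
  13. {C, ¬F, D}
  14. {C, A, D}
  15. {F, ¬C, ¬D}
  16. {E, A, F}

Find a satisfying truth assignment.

Set A = True and propagate.
Branch on B: take B = True.
  then C is forced to True.
  then F is forced to False.
  then D is forced to False.
  then E is forced to False.

A=T  B=T  C=T  D=F  E=F  F=F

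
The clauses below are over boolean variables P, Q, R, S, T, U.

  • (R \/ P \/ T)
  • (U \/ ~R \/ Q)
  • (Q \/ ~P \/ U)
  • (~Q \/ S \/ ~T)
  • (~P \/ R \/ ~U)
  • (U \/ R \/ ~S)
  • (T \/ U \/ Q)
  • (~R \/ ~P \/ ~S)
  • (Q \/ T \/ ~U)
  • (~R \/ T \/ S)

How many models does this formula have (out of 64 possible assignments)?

Split on R, then U.
  R=T, U=T: 5 of the 16 assignments to (P,Q,S,T) work.
  R=T, U=F: remaining (P,Q,S,T) ∈ {(F,T,T,F); (F,T,T,T)} — 2.
  R=F, U=T: remaining (P,Q,S,T) ∈ {(F,F,F,T); (F,F,T,T); (F,T,T,T)} — 3.
  R=F, U=F: remaining (P,Q,S,T) ∈ {(F,F,F,T); (T,T,F,F)} — 2.
Total: 5 + 2 + 3 + 2 = 12.

12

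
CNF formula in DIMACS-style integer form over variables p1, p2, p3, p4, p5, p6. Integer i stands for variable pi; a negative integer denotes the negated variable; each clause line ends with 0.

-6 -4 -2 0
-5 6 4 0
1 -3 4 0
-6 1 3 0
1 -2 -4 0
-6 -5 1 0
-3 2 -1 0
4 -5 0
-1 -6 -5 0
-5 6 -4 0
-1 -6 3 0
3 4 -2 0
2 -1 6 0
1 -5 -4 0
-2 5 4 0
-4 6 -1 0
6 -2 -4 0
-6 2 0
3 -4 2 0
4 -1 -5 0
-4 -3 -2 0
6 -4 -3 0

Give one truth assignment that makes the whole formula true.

Try p1 = False.
Set p2 = False and propagate.
  then p6 is forced to False.
The remaining clauses are satisfied by p3 = False, p4 = False, p5 = False.
Every clause has at least one true literal under this assignment.

p1=False, p2=False, p3=False, p4=False, p5=False, p6=False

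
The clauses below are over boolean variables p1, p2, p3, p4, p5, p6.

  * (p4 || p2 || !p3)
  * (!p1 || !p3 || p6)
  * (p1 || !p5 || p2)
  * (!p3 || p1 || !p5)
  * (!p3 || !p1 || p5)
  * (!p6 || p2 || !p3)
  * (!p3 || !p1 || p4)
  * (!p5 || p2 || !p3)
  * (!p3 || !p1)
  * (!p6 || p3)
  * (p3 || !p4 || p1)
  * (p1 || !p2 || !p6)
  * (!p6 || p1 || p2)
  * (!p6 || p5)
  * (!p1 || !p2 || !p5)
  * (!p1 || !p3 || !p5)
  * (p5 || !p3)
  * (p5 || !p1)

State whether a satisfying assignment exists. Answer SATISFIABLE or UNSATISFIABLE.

SATISFIABLE

Branch on p1: take p1 = True.
  then p3 is forced to False.
  then p6 is forced to False.
  then p5 is forced to True.
  then p2 is forced to False.
p4 is now unconstrained; take p4 = True.
So p1=T, p2=F, p3=F, p4=T, p5=T, p6=F is a satisfying assignment.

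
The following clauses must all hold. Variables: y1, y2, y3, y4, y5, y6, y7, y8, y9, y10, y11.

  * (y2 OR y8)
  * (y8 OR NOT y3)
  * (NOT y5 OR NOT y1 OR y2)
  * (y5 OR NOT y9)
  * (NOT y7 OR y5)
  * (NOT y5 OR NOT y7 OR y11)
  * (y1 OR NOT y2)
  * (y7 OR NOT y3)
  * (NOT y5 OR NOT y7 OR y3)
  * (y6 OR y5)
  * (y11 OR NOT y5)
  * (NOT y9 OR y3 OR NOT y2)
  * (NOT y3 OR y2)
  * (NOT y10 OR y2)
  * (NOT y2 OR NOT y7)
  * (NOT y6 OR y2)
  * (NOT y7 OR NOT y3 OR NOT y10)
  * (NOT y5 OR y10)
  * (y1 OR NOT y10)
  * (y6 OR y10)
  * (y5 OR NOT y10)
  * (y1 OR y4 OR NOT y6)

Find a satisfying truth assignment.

Pure literal: y8 appears only positively; assign y8 = True.
Pure literal: y9 appears only negated; assign y9 = False.
Branch on y1: take y1 = True.
Set y2 = True and propagate.
  then y7 is forced to False.
  then y3 is forced to False.
The remaining clauses are satisfied by y4 = False, y5 = False, y6 = True, y10 = False, y11 = False.

y1=T, y2=T, y3=F, y4=F, y5=F, y6=T, y7=F, y8=T, y9=F, y10=F, y11=F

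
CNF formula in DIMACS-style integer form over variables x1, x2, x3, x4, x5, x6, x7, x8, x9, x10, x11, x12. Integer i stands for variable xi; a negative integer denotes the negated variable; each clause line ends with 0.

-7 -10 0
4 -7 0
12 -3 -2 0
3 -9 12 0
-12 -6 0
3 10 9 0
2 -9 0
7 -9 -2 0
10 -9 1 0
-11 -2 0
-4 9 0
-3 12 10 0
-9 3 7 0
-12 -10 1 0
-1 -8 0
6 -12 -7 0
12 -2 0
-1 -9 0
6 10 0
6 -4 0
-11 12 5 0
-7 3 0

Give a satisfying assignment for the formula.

x1=T, x2=F, x3=F, x4=F, x5=T, x6=T, x7=F, x8=F, x9=F, x10=T, x11=T, x12=F

Check each clause:
  1. (~x7 \/ ~x10) — ~x7 is true.
  2. (x4 \/ ~x7) — ~x7 is true.
  3. (x12 \/ ~x3 \/ ~x2) — ~x3 is true.
  4. (~x9 \/ x12 \/ x3) — ~x9 is true.
  5. (~x6 \/ ~x12) — ~x12 is true.
  6. (x10 \/ x3 \/ x9) — x10 is true.
  7. (x2 \/ ~x9) — ~x9 is true.
  8. (~x2 \/ ~x9 \/ x7) — ~x2 is true.
  9. (~x9 \/ x10 \/ x1) — x1 is true.
  10. (~x11 \/ ~x2) — ~x2 is true.
  11. (x9 \/ ~x4) — ~x4 is true.
  12. (~x3 \/ x12 \/ x10) — x10 is true.
  13. (x3 \/ ~x9 \/ x7) — ~x9 is true.
  14. (~x12 \/ ~x10 \/ x1) — x1 is true.
  15. (~x8 \/ ~x1) — ~x8 is true.
  16. (~x7 \/ x6 \/ ~x12) — ~x7 is true.
  17. (~x2 \/ x12) — ~x2 is true.
  18. (~x1 \/ ~x9) — ~x9 is true.
  19. (x6 \/ x10) — x10 is true.
  20. (~x4 \/ x6) — ~x4 is true.
  21. (x5 \/ x12 \/ ~x11) — x5 is true.
  22. (x3 \/ ~x7) — ~x7 is true.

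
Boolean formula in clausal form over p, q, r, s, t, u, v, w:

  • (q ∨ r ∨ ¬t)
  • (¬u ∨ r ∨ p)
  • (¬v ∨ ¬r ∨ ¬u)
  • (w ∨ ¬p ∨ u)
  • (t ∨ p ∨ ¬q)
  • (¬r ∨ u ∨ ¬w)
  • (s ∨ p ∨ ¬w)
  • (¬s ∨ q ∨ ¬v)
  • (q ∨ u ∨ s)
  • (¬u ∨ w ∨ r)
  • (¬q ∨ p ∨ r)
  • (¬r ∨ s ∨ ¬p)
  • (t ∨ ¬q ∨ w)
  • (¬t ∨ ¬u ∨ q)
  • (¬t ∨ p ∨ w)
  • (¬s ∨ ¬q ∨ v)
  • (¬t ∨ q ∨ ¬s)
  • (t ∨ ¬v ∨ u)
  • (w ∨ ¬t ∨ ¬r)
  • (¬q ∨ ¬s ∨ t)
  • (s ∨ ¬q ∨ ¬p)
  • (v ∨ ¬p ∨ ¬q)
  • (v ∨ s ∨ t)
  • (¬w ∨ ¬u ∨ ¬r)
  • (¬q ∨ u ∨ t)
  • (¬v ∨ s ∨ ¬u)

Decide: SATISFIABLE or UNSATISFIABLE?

SATISFIABLE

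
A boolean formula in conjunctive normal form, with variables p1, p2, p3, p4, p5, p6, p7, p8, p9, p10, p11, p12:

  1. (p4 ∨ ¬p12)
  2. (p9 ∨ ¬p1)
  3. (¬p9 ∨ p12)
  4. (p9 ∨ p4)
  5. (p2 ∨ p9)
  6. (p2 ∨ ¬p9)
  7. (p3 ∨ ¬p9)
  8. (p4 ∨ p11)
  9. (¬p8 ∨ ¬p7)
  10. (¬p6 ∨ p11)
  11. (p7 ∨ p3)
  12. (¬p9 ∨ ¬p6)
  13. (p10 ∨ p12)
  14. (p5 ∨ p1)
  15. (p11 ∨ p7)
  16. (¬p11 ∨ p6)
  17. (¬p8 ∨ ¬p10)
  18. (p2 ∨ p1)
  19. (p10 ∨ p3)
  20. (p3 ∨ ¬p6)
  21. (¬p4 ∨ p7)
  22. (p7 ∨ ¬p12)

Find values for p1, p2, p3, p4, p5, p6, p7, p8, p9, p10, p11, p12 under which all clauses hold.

p1=True  p2=True  p3=True  p4=True  p5=False  p6=False  p7=True  p8=False  p9=True  p10=True  p11=False  p12=True

p2 occurs only positively in the remaining clauses — set p2 = True.
p3 occurs only positively in the remaining clauses — set p3 = True.
Try p1 = True.
  then p9 is forced to True.
  then p12 is forced to True.
  then p4 is forced to True.
  then p6 is forced to False.
  then p11 is forced to False.
  then p7 is forced to True.
  then p8 is forced to False.
p5, p10 are now unconstrained; take p5 = False, p10 = True.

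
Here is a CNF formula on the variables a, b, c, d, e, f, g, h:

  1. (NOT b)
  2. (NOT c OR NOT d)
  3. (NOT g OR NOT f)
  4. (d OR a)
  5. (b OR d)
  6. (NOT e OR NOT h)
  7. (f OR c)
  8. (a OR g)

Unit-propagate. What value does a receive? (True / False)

True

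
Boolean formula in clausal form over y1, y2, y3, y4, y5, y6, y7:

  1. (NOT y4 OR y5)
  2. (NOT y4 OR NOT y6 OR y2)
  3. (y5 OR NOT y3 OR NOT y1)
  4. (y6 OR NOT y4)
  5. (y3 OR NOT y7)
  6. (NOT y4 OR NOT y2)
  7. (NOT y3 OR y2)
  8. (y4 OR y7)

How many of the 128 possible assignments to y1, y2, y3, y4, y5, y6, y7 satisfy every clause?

6

Satisfying assignments:
  y1=0 y2=1 y3=1 y4=0 y5=0 y6=0 y7=1
  y1=0 y2=1 y3=1 y4=0 y5=0 y6=1 y7=1
  y1=0 y2=1 y3=1 y4=0 y5=1 y6=0 y7=1
  y1=0 y2=1 y3=1 y4=0 y5=1 y6=1 y7=1
  y1=1 y2=1 y3=1 y4=0 y5=1 y6=0 y7=1
  y1=1 y2=1 y3=1 y4=0 y5=1 y6=1 y7=1
Count: 6.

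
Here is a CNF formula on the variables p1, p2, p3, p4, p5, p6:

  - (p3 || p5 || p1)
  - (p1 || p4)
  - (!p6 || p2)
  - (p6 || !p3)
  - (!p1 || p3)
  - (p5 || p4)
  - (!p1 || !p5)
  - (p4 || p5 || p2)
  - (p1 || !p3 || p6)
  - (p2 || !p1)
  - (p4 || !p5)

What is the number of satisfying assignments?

Satisfying assignments:
  p1=0 p2=0 p3=0 p4=1 p5=1 p6=0
  p1=0 p2=1 p3=0 p4=1 p5=1 p6=0
  p1=0 p2=1 p3=0 p4=1 p5=1 p6=1
  p1=0 p2=1 p3=1 p4=1 p5=0 p6=1
  p1=0 p2=1 p3=1 p4=1 p5=1 p6=1
  p1=1 p2=1 p3=1 p4=1 p5=0 p6=1
That's 6 in total.

6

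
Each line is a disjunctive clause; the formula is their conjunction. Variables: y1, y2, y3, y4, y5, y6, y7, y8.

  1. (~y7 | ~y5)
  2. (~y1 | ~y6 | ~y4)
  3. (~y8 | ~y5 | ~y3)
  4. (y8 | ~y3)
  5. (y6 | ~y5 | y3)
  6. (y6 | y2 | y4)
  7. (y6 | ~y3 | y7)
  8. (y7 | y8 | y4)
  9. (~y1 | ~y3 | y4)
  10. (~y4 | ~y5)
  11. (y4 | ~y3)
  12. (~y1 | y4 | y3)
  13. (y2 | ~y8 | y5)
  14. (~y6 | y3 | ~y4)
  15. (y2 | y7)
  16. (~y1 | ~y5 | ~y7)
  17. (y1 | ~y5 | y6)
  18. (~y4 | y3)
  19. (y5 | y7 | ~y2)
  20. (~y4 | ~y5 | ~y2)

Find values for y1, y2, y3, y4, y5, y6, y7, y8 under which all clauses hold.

Branch on y1: take y1 = False.
Branch on y2: take y2 = True.
For the remaining variables, y3 = True, y4 = True, y5 = False, y6 = True, y7 = True, y8 = True works.
Every clause has at least one true literal under this assignment.

y1=False, y2=True, y3=True, y4=True, y5=False, y6=True, y7=True, y8=True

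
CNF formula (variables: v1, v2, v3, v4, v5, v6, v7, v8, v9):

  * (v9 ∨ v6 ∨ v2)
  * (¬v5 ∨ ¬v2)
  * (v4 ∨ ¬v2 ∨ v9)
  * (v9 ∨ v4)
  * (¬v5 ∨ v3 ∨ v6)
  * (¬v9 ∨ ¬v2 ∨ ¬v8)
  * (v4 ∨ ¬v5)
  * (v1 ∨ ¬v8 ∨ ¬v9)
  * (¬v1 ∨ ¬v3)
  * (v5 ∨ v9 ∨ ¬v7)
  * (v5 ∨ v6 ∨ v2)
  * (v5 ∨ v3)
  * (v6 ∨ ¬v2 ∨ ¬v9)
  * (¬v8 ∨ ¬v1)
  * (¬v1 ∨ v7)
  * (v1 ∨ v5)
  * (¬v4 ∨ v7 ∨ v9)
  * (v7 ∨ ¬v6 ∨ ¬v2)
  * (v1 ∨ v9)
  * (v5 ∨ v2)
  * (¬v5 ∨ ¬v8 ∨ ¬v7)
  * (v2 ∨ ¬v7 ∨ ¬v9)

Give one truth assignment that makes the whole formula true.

v1=F, v2=F, v3=T, v4=T, v5=T, v6=F, v7=F, v8=F, v9=T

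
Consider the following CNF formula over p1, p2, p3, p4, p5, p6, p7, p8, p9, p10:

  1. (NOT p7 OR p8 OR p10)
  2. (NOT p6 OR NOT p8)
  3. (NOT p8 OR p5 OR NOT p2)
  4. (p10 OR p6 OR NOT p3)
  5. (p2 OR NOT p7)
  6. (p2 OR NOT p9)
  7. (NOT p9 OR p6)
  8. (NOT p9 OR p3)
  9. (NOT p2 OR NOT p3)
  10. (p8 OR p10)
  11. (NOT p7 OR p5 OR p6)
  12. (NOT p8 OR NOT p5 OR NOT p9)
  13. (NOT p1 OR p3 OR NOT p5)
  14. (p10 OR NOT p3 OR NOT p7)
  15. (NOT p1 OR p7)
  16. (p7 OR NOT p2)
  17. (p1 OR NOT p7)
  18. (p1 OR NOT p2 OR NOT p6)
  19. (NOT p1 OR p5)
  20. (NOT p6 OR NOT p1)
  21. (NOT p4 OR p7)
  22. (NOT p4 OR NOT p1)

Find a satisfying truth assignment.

p1=0, p2=0, p3=0, p4=0, p5=1, p6=0, p7=0, p8=1, p9=0, p10=0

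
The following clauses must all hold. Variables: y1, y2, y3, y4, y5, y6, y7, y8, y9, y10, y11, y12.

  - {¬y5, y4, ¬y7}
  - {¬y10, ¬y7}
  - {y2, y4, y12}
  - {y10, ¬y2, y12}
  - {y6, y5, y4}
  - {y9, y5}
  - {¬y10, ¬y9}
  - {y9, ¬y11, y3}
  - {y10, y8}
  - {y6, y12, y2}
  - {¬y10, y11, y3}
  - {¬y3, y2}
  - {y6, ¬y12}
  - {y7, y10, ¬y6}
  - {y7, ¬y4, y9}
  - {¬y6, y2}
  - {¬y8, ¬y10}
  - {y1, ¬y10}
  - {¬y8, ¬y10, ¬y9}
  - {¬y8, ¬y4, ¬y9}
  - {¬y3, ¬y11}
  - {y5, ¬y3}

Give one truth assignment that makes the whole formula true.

y1 = F, y2 = T, y3 = T, y4 = T, y5 = T, y6 = T, y7 = T, y8 = T, y9 = F, y10 = F, y11 = F, y12 = T

Check each clause:
  1. {y4, ¬y5, ¬y7} — y4 is true.
  2. {¬y7, ¬y10} — ¬y10 is true.
  3. {y4, y12, y2} — y2 is true.
  4. {y12, y10, ¬y2} — y12 is true.
  5. {y6, y4, y5} — y4 is true.
  6. {y5, y9} — y5 is true.
  7. {¬y9, ¬y10} — ¬y10 is true.
  8. {y3, ¬y11, y9} — y3 is true.
  9. {y10, y8} — y8 is true.
  10. {y12, y6, y2} — y2 is true.
  11. {y11, ¬y10, y3} — y3 is true.
  12. {¬y3, y2} — y2 is true.
  13. {y6, ¬y12} — y6 is true.
  14. {¬y6, y10, y7} — y7 is true.
  15. {¬y4, y9, y7} — y7 is true.
  16. {¬y6, y2} — y2 is true.
  17. {¬y8, ¬y10} — ¬y10 is true.
  18. {¬y10, y1} — ¬y10 is true.
  19. {¬y9, ¬y10, ¬y8} — ¬y10 is true.
  20. {¬y4, ¬y8, ¬y9} — ¬y9 is true.
  21. {¬y3, ¬y11} — ¬y11 is true.
  22. {y5, ¬y3} — y5 is true.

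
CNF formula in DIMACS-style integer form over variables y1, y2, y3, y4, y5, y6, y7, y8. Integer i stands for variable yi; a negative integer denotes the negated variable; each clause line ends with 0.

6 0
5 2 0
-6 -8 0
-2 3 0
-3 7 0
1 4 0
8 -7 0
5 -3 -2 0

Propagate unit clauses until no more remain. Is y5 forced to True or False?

True

Unit clause (y6) sets y6 = True.
(!y6 || !y8): since y6 = True, the clause reduces to (!y8). y8 = False.
In (!y7 || y8), y8 is now false; !y7 must hold, so y7 = False.
From (y7 || !y3) and y7 = False: y3 = False.
(!y2 || y3) with y3 = False leaves only !y2, so y2 = False.
(y5 || y2) with y2 = False leaves only y5, so y5 = True.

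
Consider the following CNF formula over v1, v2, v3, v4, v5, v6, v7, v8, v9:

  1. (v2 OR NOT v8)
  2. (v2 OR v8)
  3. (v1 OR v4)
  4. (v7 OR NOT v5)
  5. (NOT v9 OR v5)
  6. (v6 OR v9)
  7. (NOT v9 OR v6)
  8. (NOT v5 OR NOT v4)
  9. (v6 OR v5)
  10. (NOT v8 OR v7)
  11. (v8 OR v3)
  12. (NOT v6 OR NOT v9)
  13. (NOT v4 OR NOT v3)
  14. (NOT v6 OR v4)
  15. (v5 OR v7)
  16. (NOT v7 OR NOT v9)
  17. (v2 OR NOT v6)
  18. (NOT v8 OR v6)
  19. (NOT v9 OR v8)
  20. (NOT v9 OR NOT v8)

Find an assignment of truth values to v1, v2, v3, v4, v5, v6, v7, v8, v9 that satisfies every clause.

v1=True, v2=True, v3=False, v4=True, v5=False, v6=True, v7=True, v8=True, v9=False

Check each clause:
  1. (v2 OR NOT v8) — v2 is true.
  2. (v2 OR v8) — v8 is true.
  3. (v1 OR v4) — v1 is true.
  4. (v7 OR NOT v5) — NOT v5 is true.
  5. (v5 OR NOT v9) — NOT v9 is true.
  6. (v9 OR v6) — v6 is true.
  7. (v6 OR NOT v9) — v6 is true.
  8. (NOT v4 OR NOT v5) — NOT v5 is true.
  9. (v5 OR v6) — v6 is true.
  10. (NOT v8 OR v7) — v7 is true.
  11. (v8 OR v3) — v8 is true.
  12. (NOT v6 OR NOT v9) — NOT v9 is true.
  13. (NOT v4 OR NOT v3) — NOT v3 is true.
  14. (NOT v6 OR v4) — v4 is true.
  15. (v7 OR v5) — v7 is true.
  16. (NOT v7 OR NOT v9) — NOT v9 is true.
  17. (NOT v6 OR v2) — v2 is true.
  18. (v6 OR NOT v8) — v6 is true.
  19. (v8 OR NOT v9) — v8 is true.
  20. (NOT v8 OR NOT v9) — NOT v9 is true.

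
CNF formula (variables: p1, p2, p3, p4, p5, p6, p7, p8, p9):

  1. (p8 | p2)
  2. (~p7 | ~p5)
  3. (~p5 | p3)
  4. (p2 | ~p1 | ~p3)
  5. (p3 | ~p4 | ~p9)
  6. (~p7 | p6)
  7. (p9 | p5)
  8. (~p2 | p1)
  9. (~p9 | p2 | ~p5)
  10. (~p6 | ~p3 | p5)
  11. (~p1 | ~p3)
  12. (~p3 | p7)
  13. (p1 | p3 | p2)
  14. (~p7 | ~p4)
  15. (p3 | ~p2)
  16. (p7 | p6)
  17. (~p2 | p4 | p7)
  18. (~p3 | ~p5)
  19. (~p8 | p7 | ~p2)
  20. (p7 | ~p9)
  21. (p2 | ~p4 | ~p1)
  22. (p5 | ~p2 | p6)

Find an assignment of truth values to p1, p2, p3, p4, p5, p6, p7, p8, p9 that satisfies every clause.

p1=T, p2=F, p3=F, p4=F, p5=F, p6=T, p7=T, p8=T, p9=T

Check each clause:
  1. (p2 | p8) — p8 is true.
  2. (~p7 | ~p5) — ~p5 is true.
  3. (p3 | ~p5) — ~p5 is true.
  4. (p2 | ~p1 | ~p3) — ~p3 is true.
  5. (~p4 | ~p9 | p3) — ~p4 is true.
  6. (p6 | ~p7) — p6 is true.
  7. (p5 | p9) — p9 is true.
  8. (p1 | ~p2) — p1 is true.
  9. (p2 | ~p5 | ~p9) — ~p5 is true.
  10. (p5 | ~p6 | ~p3) — ~p3 is true.
  11. (~p3 | ~p1) — ~p3 is true.
  12. (p7 | ~p3) — ~p3 is true.
  13. (p3 | p1 | p2) — p1 is true.
  14. (~p7 | ~p4) — ~p4 is true.
  15. (~p2 | p3) — ~p2 is true.
  16. (p6 | p7) — p6 is true.
  17. (p4 | ~p2 | p7) — ~p2 is true.
  18. (~p5 | ~p3) — ~p5 is true.
  19. (~p8 | p7 | ~p2) — ~p2 is true.
  20. (p7 | ~p9) — p7 is true.
  21. (~p1 | ~p4 | p2) — ~p4 is true.
  22. (p6 | ~p2 | p5) — ~p2 is true.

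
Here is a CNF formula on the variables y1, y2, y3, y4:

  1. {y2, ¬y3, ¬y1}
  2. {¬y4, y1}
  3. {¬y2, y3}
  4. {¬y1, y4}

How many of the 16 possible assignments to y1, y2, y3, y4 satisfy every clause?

5

The models are:
  y1=0 y2=0 y3=0 y4=0
  y1=0 y2=0 y3=1 y4=0
  y1=0 y2=1 y3=1 y4=0
  y1=1 y2=0 y3=0 y4=1
  y1=1 y2=1 y3=1 y4=1
That's 5 in total.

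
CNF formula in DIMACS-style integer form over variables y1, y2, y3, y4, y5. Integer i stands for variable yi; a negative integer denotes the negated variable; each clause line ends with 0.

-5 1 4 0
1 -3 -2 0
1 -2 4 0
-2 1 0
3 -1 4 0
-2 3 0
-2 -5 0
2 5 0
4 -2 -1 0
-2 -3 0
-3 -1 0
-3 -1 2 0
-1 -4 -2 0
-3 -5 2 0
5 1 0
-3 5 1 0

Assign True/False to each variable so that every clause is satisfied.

y1 = True  y2 = False  y3 = False  y4 = True  y5 = True

Branch on y1: take y1 = True.
  then y3 is forced to False.
  then y4 is forced to True.
  then y2 is forced to False.
  then y5 is forced to True.
Every clause has at least one true literal under this assignment.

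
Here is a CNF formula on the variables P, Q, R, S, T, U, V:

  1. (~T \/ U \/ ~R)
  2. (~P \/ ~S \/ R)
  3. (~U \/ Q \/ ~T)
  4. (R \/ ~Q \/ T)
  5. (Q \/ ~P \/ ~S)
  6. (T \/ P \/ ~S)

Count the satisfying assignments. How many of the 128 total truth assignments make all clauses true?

54

Split on T, then P.
  T=T, P=T: V free; 5 ways for (Q,R,S,U) × 2^1 = 10.
  T=T, P=F: S, V free; 4 ways for (Q,R,U) × 2^2 = 16.
  T=F, P=T: U, V free; 4 ways for (Q,R,S) × 2^2 = 16.
  T=F, P=F: U, V free; 3 ways for (Q,R,S) × 2^2 = 12.
Total: 10 + 16 + 16 + 12 = 54.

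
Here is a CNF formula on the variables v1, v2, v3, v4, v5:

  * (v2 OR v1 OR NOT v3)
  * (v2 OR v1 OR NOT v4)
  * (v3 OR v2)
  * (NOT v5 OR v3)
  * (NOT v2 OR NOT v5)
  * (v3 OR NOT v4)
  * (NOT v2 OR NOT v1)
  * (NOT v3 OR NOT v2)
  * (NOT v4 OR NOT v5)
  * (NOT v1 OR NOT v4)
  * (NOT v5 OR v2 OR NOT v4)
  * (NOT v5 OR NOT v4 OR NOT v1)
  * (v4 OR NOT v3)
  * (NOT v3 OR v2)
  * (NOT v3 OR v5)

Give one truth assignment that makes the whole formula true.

v1 = 0, v2 = 1, v3 = 0, v4 = 0, v5 = 0

Check each clause:
  1. (NOT v3 OR v1 OR v2) — v2 is true.
  2. (v2 OR NOT v4 OR v1) — v2 is true.
  3. (v3 OR v2) — v2 is true.
  4. (NOT v5 OR v3) — NOT v5 is true.
  5. (NOT v2 OR NOT v5) — NOT v5 is true.
  6. (NOT v4 OR v3) — NOT v4 is true.
  7. (NOT v2 OR NOT v1) — NOT v1 is true.
  8. (NOT v2 OR NOT v3) — NOT v3 is true.
  9. (NOT v5 OR NOT v4) — NOT v5 is true.
  10. (NOT v4 OR NOT v1) — NOT v4 is true.
  11. (NOT v4 OR v2 OR NOT v5) — v2 is true.
  12. (NOT v1 OR NOT v5 OR NOT v4) — NOT v5 is true.
  13. (NOT v3 OR v4) — NOT v3 is true.
  14. (v2 OR NOT v3) — v2 is true.
  15. (NOT v3 OR v5) — NOT v3 is true.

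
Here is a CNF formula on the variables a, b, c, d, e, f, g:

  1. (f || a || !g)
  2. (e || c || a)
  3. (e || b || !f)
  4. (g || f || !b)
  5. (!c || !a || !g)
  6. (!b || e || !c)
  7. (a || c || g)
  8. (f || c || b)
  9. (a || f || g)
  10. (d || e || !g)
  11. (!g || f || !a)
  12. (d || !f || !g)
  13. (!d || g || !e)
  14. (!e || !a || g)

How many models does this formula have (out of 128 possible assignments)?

13

Case analysis on g and a:
  g=1, a=1: remaining (b,c,d,e,f) ∈ {(0,0,1,1,1); (1,0,1,0,1); (1,0,1,1,1)} — 3.
  g=1, a=0: remaining (b,c,d,e,f) ∈ {(0,0,1,1,1); (0,1,1,1,1); (1,0,1,1,1); (1,1,1,1,1)} — 4.
  g=0, a=1: remaining (b,c,d,e,f) ∈ {(0,1,0,0,0); (0,1,1,0,0); (1,0,0,0,1); (1,0,1,0,1)} — 4.
  g=0, a=0: remaining (b,c,d,e,f) ∈ {(0,1,0,1,1); (1,1,0,1,1)} — 2.
Total: 3 + 4 + 4 + 2 = 13.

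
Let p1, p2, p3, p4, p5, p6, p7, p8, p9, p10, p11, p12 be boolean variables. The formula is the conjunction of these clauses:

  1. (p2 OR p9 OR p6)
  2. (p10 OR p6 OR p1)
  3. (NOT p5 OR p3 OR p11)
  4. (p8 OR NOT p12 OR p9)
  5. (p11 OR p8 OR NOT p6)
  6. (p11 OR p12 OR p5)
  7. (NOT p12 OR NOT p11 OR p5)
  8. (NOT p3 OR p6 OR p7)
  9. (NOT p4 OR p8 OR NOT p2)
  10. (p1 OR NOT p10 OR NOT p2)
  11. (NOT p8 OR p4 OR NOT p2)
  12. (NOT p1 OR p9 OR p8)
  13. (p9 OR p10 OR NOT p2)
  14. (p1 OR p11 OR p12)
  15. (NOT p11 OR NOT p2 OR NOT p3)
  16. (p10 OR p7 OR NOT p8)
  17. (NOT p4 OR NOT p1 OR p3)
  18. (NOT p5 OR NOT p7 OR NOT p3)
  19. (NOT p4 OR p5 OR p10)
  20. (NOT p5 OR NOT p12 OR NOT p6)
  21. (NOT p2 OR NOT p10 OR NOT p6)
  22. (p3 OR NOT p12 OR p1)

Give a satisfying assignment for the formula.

p9 occurs only positively in the remaining clauses — set p9 = True.
Try p1 = False.
Branch on p2: take p2 = False.
The remaining clauses are satisfied by p3 = False, p4 = True, p5 = False, p6 = False, p7 = True, p8 = False, p10 = True, p11 = True, p12 = False.

p1=False  p2=False  p3=False  p4=True  p5=False  p6=False  p7=True  p8=False  p9=True  p10=True  p11=True  p12=False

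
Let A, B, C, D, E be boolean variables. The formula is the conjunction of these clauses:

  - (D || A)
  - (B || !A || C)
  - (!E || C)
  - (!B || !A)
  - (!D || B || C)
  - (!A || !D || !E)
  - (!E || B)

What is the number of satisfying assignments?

6

Satisfying assignments:
  A=F B=F C=T D=T E=F
  A=F B=T C=F D=T E=F
  A=F B=T C=T D=T E=F
  A=F B=T C=T D=T E=T
  A=T B=F C=T D=F E=F
  A=T B=F C=T D=T E=F
Count: 6.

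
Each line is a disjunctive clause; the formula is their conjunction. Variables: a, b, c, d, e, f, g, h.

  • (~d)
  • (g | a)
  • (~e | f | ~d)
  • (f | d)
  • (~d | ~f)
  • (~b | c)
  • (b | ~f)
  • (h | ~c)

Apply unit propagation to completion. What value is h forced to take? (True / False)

Unit clause (~d) sets d = False.
From (d | f) and d = False: f = True.
In (b | ~f), ~f is now false; b must hold, so b = True.
(~b | c) with b = True leaves only c, so c = True.
(h | ~c) with c = True leaves only h, so h = True.

True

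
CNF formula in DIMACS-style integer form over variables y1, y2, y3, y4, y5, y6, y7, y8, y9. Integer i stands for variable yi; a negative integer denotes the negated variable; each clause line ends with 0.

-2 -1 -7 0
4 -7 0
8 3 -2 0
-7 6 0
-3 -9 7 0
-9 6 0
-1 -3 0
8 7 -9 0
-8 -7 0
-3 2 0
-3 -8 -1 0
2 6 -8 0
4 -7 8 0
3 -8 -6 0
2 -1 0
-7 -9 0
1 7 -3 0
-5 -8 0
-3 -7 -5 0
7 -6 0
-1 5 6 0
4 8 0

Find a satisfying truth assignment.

y1=F, y2=F, y3=F, y4=T, y5=F, y6=F, y7=F, y8=F, y9=F

y4 occurs only positively in the remaining clauses — set y4 = True.
Pure literal: y9 appears only negated; assign y9 = False.
Branch on y1: take y1 = False.
Branch on y2: take y2 = False.
  then y3 is forced to False.
Set y5 = False and propagate.
The remaining clauses are satisfied by y6 = False, y7 = False, y8 = False.
Every clause has at least one true literal under this assignment.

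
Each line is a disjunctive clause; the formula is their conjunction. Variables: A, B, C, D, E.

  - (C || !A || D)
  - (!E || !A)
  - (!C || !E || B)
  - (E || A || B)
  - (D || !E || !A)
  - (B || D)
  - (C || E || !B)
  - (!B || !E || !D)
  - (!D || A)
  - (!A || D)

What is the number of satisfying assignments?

The models are:
  A=F B=T C=F D=F E=T
  A=F B=T C=T D=F E=F
  A=F B=T C=T D=F E=T
  A=T B=F C=F D=T E=F
  A=T B=F C=T D=T E=F
  A=T B=T C=T D=T E=F
That's 6 in total.

6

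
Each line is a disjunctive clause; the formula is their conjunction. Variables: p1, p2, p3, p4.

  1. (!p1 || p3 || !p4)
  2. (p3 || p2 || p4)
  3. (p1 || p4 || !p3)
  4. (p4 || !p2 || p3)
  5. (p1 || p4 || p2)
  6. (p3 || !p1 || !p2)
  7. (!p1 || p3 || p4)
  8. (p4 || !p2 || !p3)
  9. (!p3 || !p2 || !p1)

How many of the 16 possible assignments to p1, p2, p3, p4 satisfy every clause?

The models are:
  p1=0 p2=0 p3=0 p4=1
  p1=0 p2=0 p3=1 p4=1
  p1=0 p2=1 p3=0 p4=1
  p1=0 p2=1 p3=1 p4=1
  p1=1 p2=0 p3=1 p4=0
  p1=1 p2=0 p3=1 p4=1
Count: 6.

6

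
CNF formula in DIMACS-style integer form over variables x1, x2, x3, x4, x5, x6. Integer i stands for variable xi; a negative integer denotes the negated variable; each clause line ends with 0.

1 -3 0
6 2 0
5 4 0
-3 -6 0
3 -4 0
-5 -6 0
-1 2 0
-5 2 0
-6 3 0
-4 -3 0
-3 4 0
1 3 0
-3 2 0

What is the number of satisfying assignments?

1

The models are:
  x1=T x2=T x3=F x4=F x5=T x6=F
That's 1 in total.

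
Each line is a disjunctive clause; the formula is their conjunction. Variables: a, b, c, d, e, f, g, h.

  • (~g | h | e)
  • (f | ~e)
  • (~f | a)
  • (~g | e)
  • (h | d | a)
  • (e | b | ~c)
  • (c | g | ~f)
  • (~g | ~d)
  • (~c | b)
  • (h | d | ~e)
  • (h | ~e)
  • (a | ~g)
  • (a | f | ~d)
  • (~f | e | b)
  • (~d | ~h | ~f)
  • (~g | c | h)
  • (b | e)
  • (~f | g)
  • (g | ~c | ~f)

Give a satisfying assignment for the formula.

a = 1, b = 1, c = 1, d = 1, e = 0, f = 0, g = 0, h = 1

Pure literal: a appears only positively; assign a = True.
Pure literal: b appears only positively; assign b = True.
Set c = True and propagate.
Try d = True.
  then g is forced to False.
  then f is forced to False.
  then e is forced to False.
h is now unconstrained; take h = True.
Every clause has at least one true literal under this assignment.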